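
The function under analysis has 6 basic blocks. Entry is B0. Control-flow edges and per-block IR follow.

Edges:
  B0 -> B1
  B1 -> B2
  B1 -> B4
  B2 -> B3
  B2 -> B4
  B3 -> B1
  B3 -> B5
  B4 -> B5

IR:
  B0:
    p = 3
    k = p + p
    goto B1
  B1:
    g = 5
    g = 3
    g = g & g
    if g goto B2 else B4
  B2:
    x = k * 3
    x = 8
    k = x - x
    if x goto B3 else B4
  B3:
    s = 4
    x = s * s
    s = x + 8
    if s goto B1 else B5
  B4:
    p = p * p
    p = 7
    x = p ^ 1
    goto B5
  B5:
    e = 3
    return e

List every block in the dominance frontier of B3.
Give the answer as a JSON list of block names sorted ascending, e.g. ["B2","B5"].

Answer: ["B1", "B5"]

Analysis:
idom tree: B1←B0 B2←B1 B3←B2 B4←B1 B5←B1
Join-block Dom:
  B1: preds {B0,B3}: {B0} ∩ {B0,B1,B2,B3} = {B0}; idom=B0
  B4: preds {B1,B2}: {B0,B1} ∩ {B0,B1,B2} = {B0,B1}; idom=B1
  B5: preds {B3,B4}: {B0,B1,B2,B3} ∩ {B0,B1,B4} = {B0,B1}; idom=B1

DF walk-up:
  B1←B0: walk · to B0
  B1←B3: walk B3→B2→B1 to B0
  B4←B1: walk · to B1
  B4←B2: walk B2 to B1
  B5←B3: walk B3→B2 to B1
  B5←B4: walk B4 to B1
  DF(B0)=∅
  DF(B1)={B1}
  DF(B2)={B1,B4,B5}
  DF(B3)={B1,B5}
  DF(B4)={B5}
  DF(B5)=∅

DF(B3) = ["B1", "B5"]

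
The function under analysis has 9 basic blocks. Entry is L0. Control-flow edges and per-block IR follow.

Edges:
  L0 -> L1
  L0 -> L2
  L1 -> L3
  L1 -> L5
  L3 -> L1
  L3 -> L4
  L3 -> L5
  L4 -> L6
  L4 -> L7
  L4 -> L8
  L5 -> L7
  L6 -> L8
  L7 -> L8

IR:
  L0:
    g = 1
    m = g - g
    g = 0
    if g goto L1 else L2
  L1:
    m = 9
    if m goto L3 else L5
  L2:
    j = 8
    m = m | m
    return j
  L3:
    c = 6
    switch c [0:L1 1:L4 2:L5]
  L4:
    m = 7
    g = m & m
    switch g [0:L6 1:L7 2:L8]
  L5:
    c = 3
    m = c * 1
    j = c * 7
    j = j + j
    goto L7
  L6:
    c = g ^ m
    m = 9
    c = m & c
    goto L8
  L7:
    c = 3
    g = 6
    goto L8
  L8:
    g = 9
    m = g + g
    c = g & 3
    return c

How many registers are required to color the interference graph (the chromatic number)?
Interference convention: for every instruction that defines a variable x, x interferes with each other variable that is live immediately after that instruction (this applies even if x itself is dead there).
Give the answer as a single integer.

Answer: 2

Derivation:
def/use:
  L0 def {g,m} use ∅
  L1 def {m} use ∅
  L2 def {j,m} use {m}
  L3 def {c} use ∅
  L4 def {g,m} use ∅
  L5 def {c,j,m} use ∅
  L6 def {c,m} use {g,m}
  L7 def {c,g} use ∅
  L8 def {c,g,m} use ∅

Backward fixpoint:
  L0 li=∅ lo={m}
  L1 li=∅ lo=∅
  L2 li={m} lo=∅
  L3 li=∅ lo=∅
  L4 li=∅ lo={g,m}
  L5 li=∅ lo=∅
  L6 li={g,m} lo=∅
  L7 li=∅ lo=∅
  L8 li=∅ lo=∅

Conflict graph:
  c — {m}
  g — {m}
  j — {m}
  m — {c,g,j}

Registers:
  clique {c,m} ⇒ need ≥ 2
  2-colouring: r0={m}  r1={c,g,j}
  χ = 2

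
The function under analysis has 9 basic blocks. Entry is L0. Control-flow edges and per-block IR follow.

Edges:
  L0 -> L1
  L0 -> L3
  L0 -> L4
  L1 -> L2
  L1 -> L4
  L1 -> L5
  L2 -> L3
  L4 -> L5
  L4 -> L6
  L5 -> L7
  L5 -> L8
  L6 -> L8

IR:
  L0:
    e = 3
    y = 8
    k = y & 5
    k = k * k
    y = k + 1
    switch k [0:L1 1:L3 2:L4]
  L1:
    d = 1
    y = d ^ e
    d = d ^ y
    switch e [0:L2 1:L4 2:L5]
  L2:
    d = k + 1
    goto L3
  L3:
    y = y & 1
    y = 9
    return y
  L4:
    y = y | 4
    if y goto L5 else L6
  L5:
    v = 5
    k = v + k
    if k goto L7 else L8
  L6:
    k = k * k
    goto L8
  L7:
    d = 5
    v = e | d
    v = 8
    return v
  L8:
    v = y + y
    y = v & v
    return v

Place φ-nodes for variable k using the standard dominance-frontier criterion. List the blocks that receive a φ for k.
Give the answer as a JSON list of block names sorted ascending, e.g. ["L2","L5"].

Answer: ["L8"]

Analysis:
idom tree: L1←L0 L2←L1 L3←L0 L4←L0 L5←L0 L6←L4 L7←L5 L8←L0
Join-block Dom:
  L3: preds {L0,L2}: {L0} ∩ {L0,L1,L2} = {L0}; idom=L0
  L4: preds {L0,L1}: {L0} ∩ {L0,L1} = {L0}; idom=L0
  L5: preds {L1,L4}: {L0,L1} ∩ {L0,L4} = {L0}; idom=L0
  L8: preds {L5,L6}: {L0,L5} ∩ {L0,L4,L6} = {L0}; idom=L0

DF derivation:
  L3←L0: walk · to L0
  L3←L2: walk L2→L1 to L0
  L4←L0: walk · to L0
  L4←L1: walk L1 to L0
  L5←L1: walk L1 to L0
  L5←L4: walk L4 to L0
  L8←L5: walk L5 to L0
  L8←L6: walk L6→L4 to L0
  L0 → ∅
  L1 → {L3,L4,L5}
  L2 → {L3}
  L3 → ∅
  L4 → {L5,L8}
  L5 → {L8}
  L6 → {L8}
  L7 → ∅
  L8 → ∅

φ for k: defs {L0,L5,L6}
  DF⁺ = {L8}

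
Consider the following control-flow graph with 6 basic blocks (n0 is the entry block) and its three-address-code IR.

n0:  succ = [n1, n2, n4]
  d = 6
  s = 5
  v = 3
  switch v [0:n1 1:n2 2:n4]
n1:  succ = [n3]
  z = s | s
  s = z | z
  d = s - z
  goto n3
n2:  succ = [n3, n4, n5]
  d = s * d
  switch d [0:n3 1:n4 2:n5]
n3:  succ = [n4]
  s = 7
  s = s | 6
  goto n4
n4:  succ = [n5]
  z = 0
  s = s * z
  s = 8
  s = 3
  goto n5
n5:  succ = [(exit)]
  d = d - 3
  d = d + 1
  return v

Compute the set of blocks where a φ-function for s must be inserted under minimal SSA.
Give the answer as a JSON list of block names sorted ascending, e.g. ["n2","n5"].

Answer: ["n3", "n4", "n5"]

Working:
idom tree: n1←n0 n2←n0 n3←n0 n4←n0 n5←n0
Dom∩ at merges:
  n3: preds {n1,n2}: {n0,n1} ∩ {n0,n2} = {n0}; idom=n0
  n4: preds {n0,n2,n3}: {n0} ∩ {n0,n2} ∩ {n0,n3} = {n0}; idom=n0
  n5: preds {n2,n4}: {n0,n2} ∩ {n0,n4} = {n0}; idom=n0

DF derivation:
  join n3 pred n1: n1 stop@n0
  join n3 pred n2: n2 stop@n0
  join n4 pred n0: · stop@n0
  join n4 pred n2: n2 stop@n0
  join n4 pred n3: n3 stop@n0
  join n5 pred n2: n2 stop@n0
  join n5 pred n4: n4 stop@n0
  n0 → ∅
  n1 → {n3}
  n2 → {n3,n4,n5}
  n3 → {n4}
  n4 → {n5}
  n5 → ∅

φ for s: defs {n0,n1,n3,n4}
  DF⁺ = {n3,n4,n5}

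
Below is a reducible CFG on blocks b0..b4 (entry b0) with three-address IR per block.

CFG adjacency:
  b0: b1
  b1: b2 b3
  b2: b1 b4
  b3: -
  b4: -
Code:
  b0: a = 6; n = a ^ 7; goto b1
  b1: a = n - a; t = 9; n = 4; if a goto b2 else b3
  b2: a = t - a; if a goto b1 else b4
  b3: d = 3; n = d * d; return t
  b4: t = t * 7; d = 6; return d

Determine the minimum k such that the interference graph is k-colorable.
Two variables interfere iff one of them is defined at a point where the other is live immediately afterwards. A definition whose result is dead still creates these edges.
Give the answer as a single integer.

Answer: 3

Derivation:
Block summaries:
  b0: def={a,n} ue=∅
  b1: def={a,n,t} ue={a,n}
  b2: def={a} ue={a,t}
  b3: def={d,n} ue={t}
  b4: def={d,t} ue={t}

Backward fixpoint:
  live b0: ∅→{a,n}
  live b1: {a,n}→{a,n,t}
  live b2: {a,n,t}→{a,n,t}
  live b3: {t}→∅
  live b4: {t}→∅

Interference:
  a — {n,t}
  d — {t}
  n — {a,t}
  t — {a,d,n}

Chromatic number:
  clique {a,n,t} ⇒ need ≥ 3
  3-colouring: R0={t}  R1={a,d}  R2={n}
  χ = 3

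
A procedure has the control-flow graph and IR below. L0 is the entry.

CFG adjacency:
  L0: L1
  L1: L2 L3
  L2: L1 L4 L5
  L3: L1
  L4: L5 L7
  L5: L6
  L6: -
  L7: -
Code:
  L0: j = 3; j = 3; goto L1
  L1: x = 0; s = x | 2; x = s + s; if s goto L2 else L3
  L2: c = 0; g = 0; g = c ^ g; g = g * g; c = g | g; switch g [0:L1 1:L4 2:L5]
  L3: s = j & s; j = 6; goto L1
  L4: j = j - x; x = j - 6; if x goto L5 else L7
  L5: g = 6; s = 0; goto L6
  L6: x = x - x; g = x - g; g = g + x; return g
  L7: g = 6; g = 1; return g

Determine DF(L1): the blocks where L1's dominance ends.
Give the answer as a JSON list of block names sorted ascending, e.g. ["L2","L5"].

idom tree: L1←L0 L2←L1 L3←L1 L4←L2 L5←L2 L6←L5 L7←L4
Dom at joins:
  L1: preds {L0,L2,L3}: {L0} ∩ {L0,L1,L2} ∩ {L0,L1,L3} = {L0}; idom=L0
  L5: preds {L2,L4}: {L0,L1,L2} ∩ {L0,L1,L2,L4} = {L0,L1,L2}; idom=L2

DF walk-up:
  L1←L0: walk · to L0
  L1←L2: walk L2→L1 to L0
  L1←L3: walk L3→L1 to L0
  L5←L2: walk · to L2
  L5←L4: walk L4 to L2
  L0: DF=∅
  L1: DF={L1}
  L2: DF={L1}
  L3: DF={L1}
  L4: DF={L5}
  L5: DF=∅
  L6: DF=∅
  L7: DF=∅

DF(L1) = ["L1"]

Answer: ["L1"]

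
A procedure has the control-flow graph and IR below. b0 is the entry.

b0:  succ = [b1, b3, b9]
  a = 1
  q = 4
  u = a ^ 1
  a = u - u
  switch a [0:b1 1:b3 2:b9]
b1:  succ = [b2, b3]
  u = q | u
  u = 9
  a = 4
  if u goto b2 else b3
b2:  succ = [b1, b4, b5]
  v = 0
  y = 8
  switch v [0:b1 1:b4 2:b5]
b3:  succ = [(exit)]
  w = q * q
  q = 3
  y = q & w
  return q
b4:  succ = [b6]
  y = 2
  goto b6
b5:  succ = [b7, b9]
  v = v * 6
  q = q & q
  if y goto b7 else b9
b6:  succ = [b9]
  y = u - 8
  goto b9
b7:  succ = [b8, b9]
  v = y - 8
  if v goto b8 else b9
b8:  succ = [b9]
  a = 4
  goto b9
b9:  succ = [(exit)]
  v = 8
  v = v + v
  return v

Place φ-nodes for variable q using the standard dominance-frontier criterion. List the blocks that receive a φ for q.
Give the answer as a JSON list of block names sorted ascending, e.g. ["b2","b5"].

idom tree: b1←b0 b2←b1 b3←b0 b4←b2 b5←b2 b6←b4 b7←b5 b8←b7 b9←b0
Dom at joins:
  b1: preds {b0,b2}: {b0} ∩ {b0,b1,b2} = {b0}; idom=b0
  b3: preds {b0,b1}: {b0} ∩ {b0,b1} = {b0}; idom=b0
  b9: preds {b0,b5,b6,b7,b8}: {b0} ∩ {b0,b1,b2,b5} ∩ {b0,b1,b2,b4,b6} ∩ {b0,b1,b2,b5,b7} ∩ {b0,b1,b2,b5,b7,b8} = {b0}; idom=b0

Frontier:
  b1←b0: walk · to b0
  b1←b2: walk b2→b1 to b0
  b3←b0: walk · to b0
  b3←b1: walk b1 to b0
  b9←b0: walk · to b0
  b9←b5: walk b5→b2→b1 to b0
  b9←b6: walk b6→b4→b2→b1 to b0
  b9←b7: walk b7→b5→b2→b1 to b0
  b9←b8: walk b8→b7→b5→b2→b1 to b0
  b0: DF=∅
  b1: DF={b1,b3,b9}
  b2: DF={b1,b9}
  b3: DF=∅
  b4: DF={b9}
  b5: DF={b9}
  b6: DF={b9}
  b7: DF={b9}
  b8: DF={b9}
  b9: DF=∅

φ for q: defs {b0,b3,b5}
  DF⁺ = {b9}

Answer: ["b9"]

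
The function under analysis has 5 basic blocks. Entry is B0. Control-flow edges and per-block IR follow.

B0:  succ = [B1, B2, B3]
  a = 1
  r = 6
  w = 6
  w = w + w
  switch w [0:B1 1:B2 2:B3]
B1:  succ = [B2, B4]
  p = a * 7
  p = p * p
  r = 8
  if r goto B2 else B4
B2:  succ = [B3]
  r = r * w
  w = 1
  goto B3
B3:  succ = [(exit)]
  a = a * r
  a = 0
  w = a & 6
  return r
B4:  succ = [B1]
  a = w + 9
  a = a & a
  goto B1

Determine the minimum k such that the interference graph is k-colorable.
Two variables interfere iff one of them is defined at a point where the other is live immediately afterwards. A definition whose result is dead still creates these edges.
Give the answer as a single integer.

Answer: 3

Analysis:
Block summaries:
  B0: def={a,r,w} ue=∅
  B1: def={p,r} ue={a}
  B2: def={r,w} ue={r,w}
  B3: def={a,w} ue={a,r}
  B4: def={a} ue={w}

Live sets:
  B0 li=∅ lo={a,r,w}
  B1 li={a,w} lo={a,r,w}
  B2 li={a,r,w} lo={a,r}
  B3 li={a,r} lo=∅
  B4 li={w} lo={a,w}

Interference:
  a↔{p,r,w}
  p↔{a,w}
  r↔{a,w}
  w↔{a,p,r}

Chromatic number:
  lower bound: {a,p,w} mutually conflict ⇒ χ ≥ 3
  assign a→R0 p→R2 r→R2 w→R1 — no edge inside a register ⇒ χ ≤ 3
  χ = 3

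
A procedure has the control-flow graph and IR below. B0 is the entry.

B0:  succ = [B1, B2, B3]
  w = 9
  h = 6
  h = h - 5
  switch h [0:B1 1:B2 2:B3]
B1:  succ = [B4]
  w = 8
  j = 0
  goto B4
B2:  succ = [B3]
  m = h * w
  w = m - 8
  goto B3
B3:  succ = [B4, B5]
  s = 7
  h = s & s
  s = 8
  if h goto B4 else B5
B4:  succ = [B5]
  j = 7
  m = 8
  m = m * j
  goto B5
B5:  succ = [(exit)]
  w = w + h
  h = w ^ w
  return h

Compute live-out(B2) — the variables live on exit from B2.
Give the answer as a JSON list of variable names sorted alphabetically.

Answer: ["w"]

Analysis:
def/use:
  B0: def={h,w} ue=∅
  B1: def={j,w} ue=∅
  B2: def={m,w} ue={h,w}
  B3: def={h,s} ue=∅
  B4: def={j,m} ue=∅
  B5: def={h,w} ue={h,w}

Live sets:
  B0: in=∅ out={h,w}
  B1: in={h} out={h,w}
  B2: in={h,w} out={w}
  B3: in={w} out={h,w}
  B4: in={h,w} out={h,w}
  B5: in={h,w} out=∅

live-out(B2) = ["w"]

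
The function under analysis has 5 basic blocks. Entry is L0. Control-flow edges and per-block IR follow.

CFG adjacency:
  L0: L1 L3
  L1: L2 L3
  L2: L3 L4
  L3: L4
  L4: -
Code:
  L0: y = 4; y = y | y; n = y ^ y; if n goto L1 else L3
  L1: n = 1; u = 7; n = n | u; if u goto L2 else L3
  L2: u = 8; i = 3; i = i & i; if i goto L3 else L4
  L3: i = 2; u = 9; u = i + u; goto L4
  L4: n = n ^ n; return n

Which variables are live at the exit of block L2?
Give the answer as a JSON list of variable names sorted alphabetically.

Block summaries:
  L0: {n,y} / ∅
  L1: {n,u} / ∅
  L2: {i,u} / ∅
  L3: {i,u} / ∅
  L4: {n} / {n}

Backward fixpoint:
  L0 li=∅ lo={n}
  L1 li=∅ lo={n}
  L2 li={n} lo={n}
  L3 li={n} lo={n}
  L4 li={n} lo=∅

live-out(L2) = ["n"]

Answer: ["n"]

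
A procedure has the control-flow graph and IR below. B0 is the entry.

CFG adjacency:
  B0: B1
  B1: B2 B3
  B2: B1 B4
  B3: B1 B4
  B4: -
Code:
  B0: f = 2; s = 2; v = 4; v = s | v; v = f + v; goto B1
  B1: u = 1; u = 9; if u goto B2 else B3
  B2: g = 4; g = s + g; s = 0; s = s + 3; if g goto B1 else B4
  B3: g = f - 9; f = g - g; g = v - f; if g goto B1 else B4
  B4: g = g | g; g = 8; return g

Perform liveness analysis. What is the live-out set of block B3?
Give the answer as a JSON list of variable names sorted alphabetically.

Per-block:
  B0: def={f,s,v} ue=∅
  B1: def={u} ue=∅
  B2: def={g,s} ue={s}
  B3: def={f,g} ue={f,v}
  B4: def={g} ue={g}

Backward fixpoint:
  B0 li=∅ lo={f,s,v}
  B1 li={f,s,v} lo={f,s,v}
  B2 li={f,s,v} lo={f,g,s,v}
  B3 li={f,s,v} lo={f,g,s,v}
  B4 li={g} lo=∅

live-out(B3) = ["f", "g", "s", "v"]

Answer: ["f", "g", "s", "v"]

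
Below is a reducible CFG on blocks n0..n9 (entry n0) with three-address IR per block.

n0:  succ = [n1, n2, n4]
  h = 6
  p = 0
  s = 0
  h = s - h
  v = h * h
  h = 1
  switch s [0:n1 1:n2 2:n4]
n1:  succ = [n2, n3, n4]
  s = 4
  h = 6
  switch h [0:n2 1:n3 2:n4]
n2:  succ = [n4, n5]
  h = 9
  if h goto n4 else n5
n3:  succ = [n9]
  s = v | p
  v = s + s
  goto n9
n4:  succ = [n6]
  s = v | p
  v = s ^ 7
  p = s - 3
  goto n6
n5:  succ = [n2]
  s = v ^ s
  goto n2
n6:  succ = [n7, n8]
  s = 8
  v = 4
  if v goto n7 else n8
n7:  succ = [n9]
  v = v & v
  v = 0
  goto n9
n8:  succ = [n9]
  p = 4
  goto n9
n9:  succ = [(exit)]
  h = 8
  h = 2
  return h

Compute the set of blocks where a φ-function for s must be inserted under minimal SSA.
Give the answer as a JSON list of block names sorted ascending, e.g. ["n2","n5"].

idom tree: n1←n0 n2←n0 n3←n1 n4←n0 n5←n2 n6←n4 n7←n6 n8←n6 n9←n0
Join-block Dom:
  n2: preds {n0,n1,n5}: {n0} ∩ {n0,n1} ∩ {n0,n2,n5} = {n0}; idom=n0
  n4: preds {n0,n1,n2}: {n0} ∩ {n0,n1} ∩ {n0,n2} = {n0}; idom=n0
  n9: preds {n3,n7,n8}: {n0,n1,n3} ∩ {n0,n4,n6,n7} ∩ {n0,n4,n6,n8} = {n0}; idom=n0

Frontier:
  n2←n0: walk · to n0
  n2←n1: walk n1 to n0
  n2←n5: walk n5→n2 to n0
  n4←n0: walk · to n0
  n4←n1: walk n1 to n0
  n4←n2: walk n2 to n0
  n9←n3: walk n3→n1 to n0
  n9←n7: walk n7→n6→n4 to n0
  n9←n8: walk n8→n6→n4 to n0
  DF(n0)=∅
  DF(n1)={n2,n4,n9}
  DF(n2)={n2,n4}
  DF(n3)={n9}
  DF(n4)={n9}
  DF(n5)={n2}
  DF(n6)={n9}
  DF(n7)={n9}
  DF(n8)={n9}
  DF(n9)=∅

φ for s: defs {n0,n1,n3,n4,n5,n6}
  DF⁺ = {n2,n4,n9}

Answer: ["n2", "n4", "n9"]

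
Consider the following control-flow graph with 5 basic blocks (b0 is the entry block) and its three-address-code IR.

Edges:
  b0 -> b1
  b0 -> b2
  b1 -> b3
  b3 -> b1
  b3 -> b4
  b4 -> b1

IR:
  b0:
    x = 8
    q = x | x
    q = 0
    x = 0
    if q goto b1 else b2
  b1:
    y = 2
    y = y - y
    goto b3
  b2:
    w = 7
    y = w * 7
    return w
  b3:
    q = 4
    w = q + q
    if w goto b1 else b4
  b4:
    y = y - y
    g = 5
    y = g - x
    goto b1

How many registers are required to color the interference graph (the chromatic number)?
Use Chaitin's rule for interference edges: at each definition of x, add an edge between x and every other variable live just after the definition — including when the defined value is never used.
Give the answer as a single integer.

Per-block:
  b0 def {q,x} use ∅
  b1 def {y} use ∅
  b2 def {w,y} use ∅
  b3 def {q,w} use ∅
  b4 def {g,y} use {x,y}

Live sets:
  b0: in=∅ out={x}
  b1: in={x} out={x,y}
  b2: in=∅ out=∅
  b3: in={x,y} out={x,y}
  b4: in={x,y} out={x}

Conflict graph:
  g↔{x}
  q↔{x,y}
  w↔{x,y}
  x↔{g,q,w,y}
  y↔{q,w,x}

Colouring:
  {q,x,y} pairwise interfere (3-clique) ⇒ χ ≥ 3
  3-colouring: r0={x}  r1={g,y}  r2={q,w}
  χ = 3

Answer: 3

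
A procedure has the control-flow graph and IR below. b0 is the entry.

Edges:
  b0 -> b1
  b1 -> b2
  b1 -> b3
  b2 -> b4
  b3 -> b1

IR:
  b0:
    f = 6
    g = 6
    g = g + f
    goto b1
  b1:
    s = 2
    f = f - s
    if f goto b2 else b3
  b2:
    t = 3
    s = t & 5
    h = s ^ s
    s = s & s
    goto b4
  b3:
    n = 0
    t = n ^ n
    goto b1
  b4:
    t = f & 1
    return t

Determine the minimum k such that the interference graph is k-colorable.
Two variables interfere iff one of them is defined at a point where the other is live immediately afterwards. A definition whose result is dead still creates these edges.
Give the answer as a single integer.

Block summaries:
  b0 def {f,g} use ∅
  b1 def {f,s} use {f}
  b2 def {h,s,t} use ∅
  b3 def {n,t} use ∅
  b4 def {t} use {f}

Backward fixpoint:
  b0 li=∅ lo={f}
  b1 li={f} lo={f}
  b2 li={f} lo={f}
  b3 li={f} lo={f}
  b4 li={f} lo=∅

Interfere edges:
  f: {g,h,n,s,t}
  g: {f}
  h: {f,s}
  n: {f}
  s: {f,h}
  t: {f}

Chromatic number:
  clique {f,h,s} ⇒ need ≥ 3
  3-colouring: R0={f}  R1={g,h,n,t}  R2={s}
  χ = 3

Answer: 3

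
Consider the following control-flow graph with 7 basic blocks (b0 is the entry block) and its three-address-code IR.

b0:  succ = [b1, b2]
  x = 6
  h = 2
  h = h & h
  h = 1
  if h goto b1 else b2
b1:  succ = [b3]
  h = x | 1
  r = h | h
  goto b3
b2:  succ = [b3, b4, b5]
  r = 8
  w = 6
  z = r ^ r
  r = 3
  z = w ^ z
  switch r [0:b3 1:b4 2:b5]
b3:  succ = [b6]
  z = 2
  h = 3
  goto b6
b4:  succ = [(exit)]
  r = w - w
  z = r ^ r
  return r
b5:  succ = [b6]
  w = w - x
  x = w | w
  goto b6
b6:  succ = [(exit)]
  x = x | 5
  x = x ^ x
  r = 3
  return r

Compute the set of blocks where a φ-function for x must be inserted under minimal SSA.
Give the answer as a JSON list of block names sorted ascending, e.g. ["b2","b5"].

idom tree: b1←b0 b2←b0 b3←b0 b4←b2 b5←b2 b6←b0
Dom at joins:
  b3: preds {b1,b2}: {b0,b1} ∩ {b0,b2} = {b0}; idom=b0
  b6: preds {b3,b5}: {b0,b3} ∩ {b0,b2,b5} = {b0}; idom=b0

DF walk-up:
  b3←b1: walk b1 to b0
  b3←b2: walk b2 to b0
  b6←b3: walk b3 to b0
  b6←b5: walk b5→b2 to b0
  b0 → ∅
  b1 → {b3}
  b2 → {b3,b6}
  b3 → {b6}
  b4 → ∅
  b5 → {b6}
  b6 → ∅

φ for x: defs {b0,b5,b6}
  DF⁺ = {b6}

Answer: ["b6"]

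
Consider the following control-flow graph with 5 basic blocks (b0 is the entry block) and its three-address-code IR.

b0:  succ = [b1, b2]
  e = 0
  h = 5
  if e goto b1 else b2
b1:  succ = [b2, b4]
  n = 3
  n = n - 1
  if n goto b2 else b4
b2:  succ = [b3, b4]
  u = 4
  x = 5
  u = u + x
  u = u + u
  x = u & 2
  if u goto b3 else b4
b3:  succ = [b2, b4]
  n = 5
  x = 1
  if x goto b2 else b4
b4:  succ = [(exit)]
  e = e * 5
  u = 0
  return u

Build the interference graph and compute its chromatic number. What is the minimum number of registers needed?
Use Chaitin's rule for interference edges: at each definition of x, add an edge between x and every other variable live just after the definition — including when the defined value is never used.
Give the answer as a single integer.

Block summaries:
  b0: {e,h} / ∅
  b1: {n} / ∅
  b2: {u,x} / ∅
  b3: {n,x} / ∅
  b4: {e,u} / {e}

Live sets:
  live b0: ∅→{e}
  live b1: {e}→{e}
  live b2: {e}→{e}
  live b3: {e}→{e}
  live b4: {e}→∅

Interference:
  e: {h,n,u,x}
  h: {e}
  n: {e}
  u: {e,x}
  x: {e,u}

Registers:
  lower bound: {e,u,x} mutually conflict ⇒ χ ≥ 3
  assign e→r0 h→r1 n→r1 u→r1 x→r2 — no edge inside a register ⇒ χ ≤ 3
  χ = 3

Answer: 3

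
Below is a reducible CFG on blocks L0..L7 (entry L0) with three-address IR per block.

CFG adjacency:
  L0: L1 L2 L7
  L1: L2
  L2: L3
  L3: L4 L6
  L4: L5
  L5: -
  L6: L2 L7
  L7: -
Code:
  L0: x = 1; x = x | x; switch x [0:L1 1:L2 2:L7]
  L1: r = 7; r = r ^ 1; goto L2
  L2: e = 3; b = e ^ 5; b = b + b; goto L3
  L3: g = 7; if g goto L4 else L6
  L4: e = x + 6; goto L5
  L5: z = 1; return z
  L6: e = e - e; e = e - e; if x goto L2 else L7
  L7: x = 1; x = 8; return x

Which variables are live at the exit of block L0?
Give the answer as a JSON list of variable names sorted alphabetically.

Answer: ["x"]

Analysis:
Block summaries:
  L0: {x} / ∅
  L1: {r} / ∅
  L2: {b,e} / ∅
  L3: {g} / ∅
  L4: {e} / {x}
  L5: {z} / ∅
  L6: {e} / {e,x}
  L7: {x} / ∅

Backward fixpoint:
  L0 li=∅ lo={x}
  L1 li={x} lo={x}
  L2 li={x} lo={e,x}
  L3 li={e,x} lo={e,x}
  L4 li={x} lo=∅
  L5 li=∅ lo=∅
  L6 li={e,x} lo={x}
  L7 li=∅ lo=∅

live-out(L0) = ["x"]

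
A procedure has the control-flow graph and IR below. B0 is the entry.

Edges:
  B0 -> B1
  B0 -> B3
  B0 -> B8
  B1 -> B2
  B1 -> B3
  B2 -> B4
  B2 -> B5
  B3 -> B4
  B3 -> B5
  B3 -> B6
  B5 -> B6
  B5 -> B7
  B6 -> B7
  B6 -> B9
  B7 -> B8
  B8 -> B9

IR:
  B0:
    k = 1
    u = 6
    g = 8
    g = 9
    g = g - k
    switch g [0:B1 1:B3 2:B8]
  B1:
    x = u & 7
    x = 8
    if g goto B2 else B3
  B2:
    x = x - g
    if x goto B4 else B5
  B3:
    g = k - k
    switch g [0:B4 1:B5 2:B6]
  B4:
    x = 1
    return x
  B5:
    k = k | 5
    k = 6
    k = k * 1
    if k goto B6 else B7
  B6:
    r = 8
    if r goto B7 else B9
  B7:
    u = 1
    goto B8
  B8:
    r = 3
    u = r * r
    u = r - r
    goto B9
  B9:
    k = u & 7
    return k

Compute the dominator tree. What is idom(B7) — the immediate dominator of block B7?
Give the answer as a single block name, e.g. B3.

idom tree: B1←B0 B2←B1 B3←B0 B4←B0 B5←B0 B6←B0 B7←B0 B8←B0 B9←B0
Dom∩ at merges:
  B3: preds {B0,B1}: {B0} ∩ {B0,B1} = {B0}; idom=B0
  B4: preds {B2,B3}: {B0,B1,B2} ∩ {B0,B3} = {B0}; idom=B0
  B5: preds {B2,B3}: {B0,B1,B2} ∩ {B0,B3} = {B0}; idom=B0
  B6: preds {B3,B5}: {B0,B3} ∩ {B0,B5} = {B0}; idom=B0
  B7: preds {B5,B6}: {B0,B5} ∩ {B0,B6} = {B0}; idom=B0
  B8: preds {B0,B7}: {B0} ∩ {B0,B7} = {B0}; idom=B0
  B9: preds {B6,B8}: {B0,B6} ∩ {B0,B8} = {B0}; idom=B0

idom(B7) = B0

Answer: B0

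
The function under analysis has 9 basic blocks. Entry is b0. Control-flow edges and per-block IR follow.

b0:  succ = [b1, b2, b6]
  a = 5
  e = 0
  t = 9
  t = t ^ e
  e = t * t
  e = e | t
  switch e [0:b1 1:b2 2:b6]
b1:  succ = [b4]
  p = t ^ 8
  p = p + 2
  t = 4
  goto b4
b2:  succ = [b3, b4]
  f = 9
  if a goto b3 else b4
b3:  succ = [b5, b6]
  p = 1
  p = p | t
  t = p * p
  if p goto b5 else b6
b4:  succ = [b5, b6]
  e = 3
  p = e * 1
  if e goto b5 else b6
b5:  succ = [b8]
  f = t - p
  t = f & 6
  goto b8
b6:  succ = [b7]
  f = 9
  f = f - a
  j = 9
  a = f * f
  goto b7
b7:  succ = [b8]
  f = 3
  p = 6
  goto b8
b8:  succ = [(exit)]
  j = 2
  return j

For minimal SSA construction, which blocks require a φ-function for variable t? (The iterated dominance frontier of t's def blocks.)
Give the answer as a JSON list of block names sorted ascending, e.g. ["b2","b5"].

idom tree: b1←b0 b2←b0 b3←b2 b4←b0 b5←b0 b6←b0 b7←b6 b8←b0
Dom at joins:
  b4: preds {b1,b2}: {b0,b1} ∩ {b0,b2} = {b0}; idom=b0
  b5: preds {b3,b4}: {b0,b2,b3} ∩ {b0,b4} = {b0}; idom=b0
  b6: preds {b0,b3,b4}: {b0} ∩ {b0,b2,b3} ∩ {b0,b4} = {b0}; idom=b0
  b8: preds {b5,b7}: {b0,b5} ∩ {b0,b6,b7} = {b0}; idom=b0

DF walk-up:
  join b4 pred b1: b1 stop@b0
  join b4 pred b2: b2 stop@b0
  join b5 pred b3: b3→b2 stop@b0
  join b5 pred b4: b4 stop@b0
  join b6 pred b0: · stop@b0
  join b6 pred b3: b3→b2 stop@b0
  join b6 pred b4: b4 stop@b0
  join b8 pred b5: b5 stop@b0
  join b8 pred b7: b7→b6 stop@b0
  b0 → ∅
  b1 → {b4}
  b2 → {b4,b5,b6}
  b3 → {b5,b6}
  b4 → {b5,b6}
  b5 → {b8}
  b6 → {b8}
  b7 → {b8}
  b8 → ∅

φ for t: defs {b0,b1,b3,b5}
  DF⁺ = {b4,b5,b6,b8}

Answer: ["b4", "b5", "b6", "b8"]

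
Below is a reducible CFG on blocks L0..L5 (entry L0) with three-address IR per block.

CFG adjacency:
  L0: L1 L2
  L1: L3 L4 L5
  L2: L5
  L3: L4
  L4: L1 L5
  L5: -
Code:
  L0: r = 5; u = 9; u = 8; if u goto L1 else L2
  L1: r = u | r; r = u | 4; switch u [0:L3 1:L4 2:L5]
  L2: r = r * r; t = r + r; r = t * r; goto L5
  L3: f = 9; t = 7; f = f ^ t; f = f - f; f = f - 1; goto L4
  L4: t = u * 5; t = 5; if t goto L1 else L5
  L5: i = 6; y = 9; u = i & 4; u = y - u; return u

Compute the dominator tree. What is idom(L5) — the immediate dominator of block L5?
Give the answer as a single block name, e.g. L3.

idom tree: L1←L0 L2←L0 L3←L1 L4←L1 L5←L0
Join-block Dom:
  L1: preds {L0,L4}: {L0} ∩ {L0,L1,L4} = {L0}; idom=L0
  L4: preds {L1,L3}: {L0,L1} ∩ {L0,L1,L3} = {L0,L1}; idom=L1
  L5: preds {L1,L2,L4}: {L0,L1} ∩ {L0,L2} ∩ {L0,L1,L4} = {L0}; idom=L0

idom(L5) = L0

Answer: L0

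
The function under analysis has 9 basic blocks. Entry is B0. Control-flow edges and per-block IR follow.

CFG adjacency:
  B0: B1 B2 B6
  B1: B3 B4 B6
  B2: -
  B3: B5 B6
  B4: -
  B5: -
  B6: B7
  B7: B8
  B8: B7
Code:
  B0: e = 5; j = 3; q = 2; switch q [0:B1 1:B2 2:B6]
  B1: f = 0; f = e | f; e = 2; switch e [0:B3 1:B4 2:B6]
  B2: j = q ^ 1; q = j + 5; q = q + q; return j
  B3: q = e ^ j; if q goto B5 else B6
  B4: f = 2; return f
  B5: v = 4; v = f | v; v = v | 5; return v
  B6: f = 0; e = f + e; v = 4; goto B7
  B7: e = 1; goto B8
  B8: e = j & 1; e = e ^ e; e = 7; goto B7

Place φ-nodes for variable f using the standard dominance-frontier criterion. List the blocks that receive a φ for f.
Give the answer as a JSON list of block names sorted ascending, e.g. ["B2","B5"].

idom tree: B1←B0 B2←B0 B3←B1 B4←B1 B5←B3 B6←B0 B7←B6 B8←B7
Dom∩ at merges:
  B6: preds {B0,B1,B3}: {B0} ∩ {B0,B1} ∩ {B0,B1,B3} = {B0}; idom=B0
  B7: preds {B6,B8}: {B0,B6} ∩ {B0,B6,B7,B8} = {B0,B6}; idom=B6

DF walk-up:
  join B6 pred B0: · stop@B0
  join B6 pred B1: B1 stop@B0
  join B6 pred B3: B3→B1 stop@B0
  join B7 pred B6: · stop@B6
  join B7 pred B8: B8→B7 stop@B6
  DF(B0)=∅
  DF(B1)={B6}
  DF(B2)=∅
  DF(B3)={B6}
  DF(B4)=∅
  DF(B5)=∅
  DF(B6)=∅
  DF(B7)={B7}
  DF(B8)={B7}

φ for f: defs {B1,B4,B6}
  DF⁺ = {B6}

Answer: ["B6"]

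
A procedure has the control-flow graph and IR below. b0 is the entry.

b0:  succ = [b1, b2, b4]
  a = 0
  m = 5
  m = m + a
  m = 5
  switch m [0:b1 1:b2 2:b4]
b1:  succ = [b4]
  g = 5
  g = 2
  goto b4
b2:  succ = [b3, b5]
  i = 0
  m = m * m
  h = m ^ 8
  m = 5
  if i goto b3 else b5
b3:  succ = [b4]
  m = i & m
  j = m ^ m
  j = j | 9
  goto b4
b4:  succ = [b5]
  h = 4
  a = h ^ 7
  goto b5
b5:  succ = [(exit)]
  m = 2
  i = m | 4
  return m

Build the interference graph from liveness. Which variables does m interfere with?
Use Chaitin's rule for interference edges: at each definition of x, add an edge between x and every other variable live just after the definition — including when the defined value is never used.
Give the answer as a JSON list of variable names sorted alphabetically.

Block summaries:
  b0: {a,m} / ∅
  b1: {g} / ∅
  b2: {h,i,m} / {m}
  b3: {j,m} / {i,m}
  b4: {a,h} / ∅
  b5: {i,m} / ∅

Backward fixpoint:
  b0 li=∅ lo={m}
  b1 li=∅ lo=∅
  b2 li={m} lo={i,m}
  b3 li={i,m} lo=∅
  b4 li=∅ lo=∅
  b5 li=∅ lo=∅

Interfere edges:
  a — {m}
  g — ∅
  h — {i}
  i — {h,m}
  j — ∅
  m — {a,i}

N(m) = ["a", "i"]

Answer: ["a", "i"]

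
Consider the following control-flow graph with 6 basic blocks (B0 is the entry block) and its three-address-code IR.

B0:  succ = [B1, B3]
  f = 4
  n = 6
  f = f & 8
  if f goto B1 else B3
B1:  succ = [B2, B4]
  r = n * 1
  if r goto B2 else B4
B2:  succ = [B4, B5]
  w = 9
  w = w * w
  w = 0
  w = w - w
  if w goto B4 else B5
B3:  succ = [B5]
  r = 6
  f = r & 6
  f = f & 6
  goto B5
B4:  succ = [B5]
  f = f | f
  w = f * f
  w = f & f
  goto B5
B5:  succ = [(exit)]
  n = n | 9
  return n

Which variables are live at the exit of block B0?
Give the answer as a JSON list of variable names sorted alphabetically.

def/use:
  B0 def {f,n} use ∅
  B1 def {r} use {n}
  B2 def {w} use ∅
  B3 def {f,r} use ∅
  B4 def {f,w} use {f}
  B5 def {n} use {n}

Live sets:
  B0 li=∅ lo={f,n}
  B1 li={f,n} lo={f,n}
  B2 li={f,n} lo={f,n}
  B3 li={n} lo={n}
  B4 li={f,n} lo={n}
  B5 li={n} lo=∅

live-out(B0) = ["f", "n"]

Answer: ["f", "n"]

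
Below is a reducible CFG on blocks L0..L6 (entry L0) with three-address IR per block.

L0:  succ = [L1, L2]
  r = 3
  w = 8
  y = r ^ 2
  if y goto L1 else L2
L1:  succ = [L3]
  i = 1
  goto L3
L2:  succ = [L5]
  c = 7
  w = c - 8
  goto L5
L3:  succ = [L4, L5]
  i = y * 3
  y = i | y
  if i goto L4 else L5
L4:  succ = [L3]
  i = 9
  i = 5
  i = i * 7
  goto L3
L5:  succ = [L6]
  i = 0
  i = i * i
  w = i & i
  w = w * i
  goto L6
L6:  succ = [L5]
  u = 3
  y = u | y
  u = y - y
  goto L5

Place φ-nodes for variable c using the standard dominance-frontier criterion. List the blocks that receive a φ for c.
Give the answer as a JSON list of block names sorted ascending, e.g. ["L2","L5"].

idom tree: L1←L0 L2←L0 L3←L1 L4←L3 L5←L0 L6←L5
Join-block Dom:
  L3: preds {L1,L4}: {L0,L1} ∩ {L0,L1,L3,L4} = {L0,L1}; idom=L1
  L5: preds {L2,L3,L6}: {L0,L2} ∩ {L0,L1,L3} ∩ {L0,L5,L6} = {L0}; idom=L0

DF walk-up:
  join L3 pred L1: · stop@L1
  join L3 pred L4: L4→L3 stop@L1
  join L5 pred L2: L2 stop@L0
  join L5 pred L3: L3→L1 stop@L0
  join L5 pred L6: L6→L5 stop@L0
  L0 → ∅
  L1 → {L5}
  L2 → {L5}
  L3 → {L3,L5}
  L4 → {L3}
  L5 → {L5}
  L6 → {L5}

φ for c: defs {L2}
  DF⁺ = {L5}

Answer: ["L5"]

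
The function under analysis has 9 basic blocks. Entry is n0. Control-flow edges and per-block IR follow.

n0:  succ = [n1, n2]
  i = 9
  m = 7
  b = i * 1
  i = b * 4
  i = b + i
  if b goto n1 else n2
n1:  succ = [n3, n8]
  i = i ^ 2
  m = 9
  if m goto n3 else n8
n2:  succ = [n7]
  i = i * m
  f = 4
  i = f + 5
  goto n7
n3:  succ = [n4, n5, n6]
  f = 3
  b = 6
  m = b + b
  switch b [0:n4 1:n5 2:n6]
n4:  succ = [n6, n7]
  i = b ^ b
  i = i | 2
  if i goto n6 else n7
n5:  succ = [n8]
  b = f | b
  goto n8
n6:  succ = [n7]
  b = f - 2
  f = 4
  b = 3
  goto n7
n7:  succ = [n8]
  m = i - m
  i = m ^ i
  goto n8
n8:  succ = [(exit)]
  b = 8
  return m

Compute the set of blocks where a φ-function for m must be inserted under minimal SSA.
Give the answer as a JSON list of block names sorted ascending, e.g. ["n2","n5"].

idom tree: n1←n0 n2←n0 n3←n1 n4←n3 n5←n3 n6←n3 n7←n0 n8←n0
Dom∩ at merges:
  n6: preds {n3,n4}: {n0,n1,n3} ∩ {n0,n1,n3,n4} = {n0,n1,n3}; idom=n3
  n7: preds {n2,n4,n6}: {n0,n2} ∩ {n0,n1,n3,n4} ∩ {n0,n1,n3,n6} = {n0}; idom=n0
  n8: preds {n1,n5,n7}: {n0,n1} ∩ {n0,n1,n3,n5} ∩ {n0,n7} = {n0}; idom=n0

Frontier:
  join n6 pred n3: · stop@n3
  join n6 pred n4: n4 stop@n3
  join n7 pred n2: n2 stop@n0
  join n7 pred n4: n4→n3→n1 stop@n0
  join n7 pred n6: n6→n3→n1 stop@n0
  join n8 pred n1: n1 stop@n0
  join n8 pred n5: n5→n3→n1 stop@n0
  join n8 pred n7: n7 stop@n0
  DF(n0)=∅
  DF(n1)={n7,n8}
  DF(n2)={n7}
  DF(n3)={n7,n8}
  DF(n4)={n6,n7}
  DF(n5)={n8}
  DF(n6)={n7}
  DF(n7)={n8}
  DF(n8)=∅

φ for m: defs {n0,n1,n3,n7}
  DF⁺ = {n7,n8}

Answer: ["n7", "n8"]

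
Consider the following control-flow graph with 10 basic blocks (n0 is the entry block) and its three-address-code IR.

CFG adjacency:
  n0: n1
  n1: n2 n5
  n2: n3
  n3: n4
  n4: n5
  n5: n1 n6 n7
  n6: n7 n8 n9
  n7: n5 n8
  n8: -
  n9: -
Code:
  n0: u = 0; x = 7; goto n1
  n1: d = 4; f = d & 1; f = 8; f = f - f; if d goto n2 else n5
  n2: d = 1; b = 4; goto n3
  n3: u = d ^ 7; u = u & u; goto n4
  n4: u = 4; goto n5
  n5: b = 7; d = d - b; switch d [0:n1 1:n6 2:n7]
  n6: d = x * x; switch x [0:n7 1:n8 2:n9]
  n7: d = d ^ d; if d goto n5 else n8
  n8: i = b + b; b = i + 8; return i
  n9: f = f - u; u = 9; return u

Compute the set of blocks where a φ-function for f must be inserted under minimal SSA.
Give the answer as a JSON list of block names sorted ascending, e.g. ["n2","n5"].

Answer: ["n1"]

Working:
idom tree: n1←n0 n2←n1 n3←n2 n4←n3 n5←n1 n6←n5 n7←n5 n8←n5 n9←n6
Join-block Dom:
  n1: preds {n0,n5}: {n0} ∩ {n0,n1,n5} = {n0}; idom=n0
  n5: preds {n1,n4,n7}: {n0,n1} ∩ {n0,n1,n2,n3,n4} ∩ {n0,n1,n5,n7} = {n0,n1}; idom=n1
  n7: preds {n5,n6}: {n0,n1,n5} ∩ {n0,n1,n5,n6} = {n0,n1,n5}; idom=n5
  n8: preds {n6,n7}: {n0,n1,n5,n6} ∩ {n0,n1,n5,n7} = {n0,n1,n5}; idom=n5

Frontier:
  n1←n0: walk · to n0
  n1←n5: walk n5→n1 to n0
  n5←n1: walk · to n1
  n5←n4: walk n4→n3→n2 to n1
  n5←n7: walk n7→n5 to n1
  n7←n5: walk · to n5
  n7←n6: walk n6 to n5
  n8←n6: walk n6 to n5
  n8←n7: walk n7 to n5
  n0 → ∅
  n1 → {n1}
  n2 → {n5}
  n3 → {n5}
  n4 → {n5}
  n5 → {n1,n5}
  n6 → {n7,n8}
  n7 → {n5,n8}
  n8 → ∅
  n9 → ∅

φ for f: defs {n1,n9}
  DF⁺ = {n1}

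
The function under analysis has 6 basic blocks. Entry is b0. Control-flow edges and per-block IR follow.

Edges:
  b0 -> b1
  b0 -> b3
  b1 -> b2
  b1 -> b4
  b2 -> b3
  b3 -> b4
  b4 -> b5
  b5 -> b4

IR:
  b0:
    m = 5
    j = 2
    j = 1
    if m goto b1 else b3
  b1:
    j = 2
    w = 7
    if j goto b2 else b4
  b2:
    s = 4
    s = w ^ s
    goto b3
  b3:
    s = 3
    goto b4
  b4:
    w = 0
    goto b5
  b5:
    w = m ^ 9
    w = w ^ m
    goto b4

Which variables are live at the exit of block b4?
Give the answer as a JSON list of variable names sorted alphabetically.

def/use:
  b0: {j,m} / ∅
  b1: {j,w} / ∅
  b2: {s} / {w}
  b3: {s} / ∅
  b4: {w} / ∅
  b5: {w} / {m}

Liveness:
  b0: in=∅ out={m}
  b1: in={m} out={m,w}
  b2: in={m,w} out={m}
  b3: in={m} out={m}
  b4: in={m} out={m}
  b5: in={m} out={m}

live-out(b4) = ["m"]

Answer: ["m"]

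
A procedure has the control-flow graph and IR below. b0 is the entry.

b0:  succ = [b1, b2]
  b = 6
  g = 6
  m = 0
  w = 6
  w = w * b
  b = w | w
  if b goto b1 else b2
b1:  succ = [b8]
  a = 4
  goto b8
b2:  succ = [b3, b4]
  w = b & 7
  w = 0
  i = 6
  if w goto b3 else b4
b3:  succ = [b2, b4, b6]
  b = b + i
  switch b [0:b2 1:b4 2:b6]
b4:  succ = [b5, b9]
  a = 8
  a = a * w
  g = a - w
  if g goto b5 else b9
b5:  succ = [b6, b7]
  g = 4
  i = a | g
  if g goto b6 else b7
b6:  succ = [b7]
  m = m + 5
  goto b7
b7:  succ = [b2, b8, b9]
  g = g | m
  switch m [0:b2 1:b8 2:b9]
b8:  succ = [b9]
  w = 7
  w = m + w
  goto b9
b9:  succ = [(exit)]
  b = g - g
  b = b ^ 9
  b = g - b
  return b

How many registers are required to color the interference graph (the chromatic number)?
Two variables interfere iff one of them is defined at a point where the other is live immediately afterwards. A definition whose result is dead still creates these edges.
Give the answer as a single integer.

Answer: 5

Analysis:
def/use:
  b0 def {b,g,m,w} use ∅
  b1 def {a} use ∅
  b2 def {i,w} use {b}
  b3 def {b} use {b,i}
  b4 def {a,g} use {w}
  b5 def {g,i} use {a}
  b6 def {m} use {m}
  b7 def {g} use {g,m}
  b8 def {w} use {m}
  b9 def {b} use {g}

Backward fixpoint:
  b0 li=∅ lo={b,g,m}
  b1 li={g,m} lo={g,m}
  b2 li={b,g,m} lo={b,g,i,m,w}
  b3 li={b,g,i,m,w} lo={b,g,m,w}
  b4 li={b,m,w} lo={a,b,g,m}
  b5 li={a,b,m} lo={b,g,m}
  b6 li={b,g,m} lo={b,g,m}
  b7 li={b,g,m} lo={b,g,m}
  b8 li={g,m} lo={g}
  b9 li={g} lo=∅

Interference:
  a: {b,g,m,w}
  b: {a,g,i,m,w}
  g: {a,b,i,m,w}
  i: {b,g,m,w}
  m: {a,b,g,i,w}
  w: {a,b,g,i,m}

Registers:
  lower bound: {a,b,g,m,w} mutually conflict ⇒ χ ≥ 5
  assign a→c4 b→c0 g→c1 i→c4 m→c2 w→c3 — no edge inside a register ⇒ χ ≤ 5
  χ = 5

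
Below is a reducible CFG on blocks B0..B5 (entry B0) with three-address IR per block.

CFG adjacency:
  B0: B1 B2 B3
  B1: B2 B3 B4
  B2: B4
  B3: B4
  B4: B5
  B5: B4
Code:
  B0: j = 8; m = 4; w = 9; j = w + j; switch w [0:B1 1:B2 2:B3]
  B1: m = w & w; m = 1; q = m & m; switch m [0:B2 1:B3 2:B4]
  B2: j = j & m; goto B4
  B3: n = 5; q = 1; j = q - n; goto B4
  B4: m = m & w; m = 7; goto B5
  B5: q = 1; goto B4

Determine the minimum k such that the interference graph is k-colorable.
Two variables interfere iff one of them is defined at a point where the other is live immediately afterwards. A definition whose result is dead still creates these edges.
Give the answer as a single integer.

Answer: 4

Working:
Block summaries:
  B0 def {j,m,w} use ∅
  B1 def {m,q} use {w}
  B2 def {j} use {j,m}
  B3 def {j,n,q} use ∅
  B4 def {m} use {m,w}
  B5 def {q} use ∅

Backward fixpoint:
  live B0: ∅→{j,m,w}
  live B1: {j,w}→{j,m,w}
  live B2: {j,m,w}→{m,w}
  live B3: {m,w}→{m,w}
  live B4: {m,w}→{m,w}
  live B5: {m,w}→{m,w}

Interfere edges:
  j↔{m,q,w}
  m↔{j,n,q,w}
  n↔{m,q,w}
  q↔{j,m,n,w}
  w↔{j,m,n,q}

Colouring:
  clique {j,m,q,w} ⇒ need ≥ 4
  4-colouring: r0={m}  r1={q}  r2={w}  r3={j,n}
  χ = 4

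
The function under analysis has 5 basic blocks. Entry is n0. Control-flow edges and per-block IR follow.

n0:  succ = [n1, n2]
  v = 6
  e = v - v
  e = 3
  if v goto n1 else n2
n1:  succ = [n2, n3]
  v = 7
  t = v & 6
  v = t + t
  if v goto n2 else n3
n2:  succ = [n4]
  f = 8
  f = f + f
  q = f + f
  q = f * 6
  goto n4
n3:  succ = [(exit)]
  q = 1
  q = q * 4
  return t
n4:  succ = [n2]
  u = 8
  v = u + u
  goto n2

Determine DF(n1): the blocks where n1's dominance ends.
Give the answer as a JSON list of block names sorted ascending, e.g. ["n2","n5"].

Answer: ["n2"]

Derivation:
idom tree: n1←n0 n2←n0 n3←n1 n4←n2
Join-block Dom:
  n2: preds {n0,n1,n4}: {n0} ∩ {n0,n1} ∩ {n0,n2,n4} = {n0}; idom=n0

Frontier:
  n2←n0: walk · to n0
  n2←n1: walk n1 to n0
  n2←n4: walk n4→n2 to n0
  DF(n0)=∅
  DF(n1)={n2}
  DF(n2)={n2}
  DF(n3)=∅
  DF(n4)={n2}

DF(n1) = ["n2"]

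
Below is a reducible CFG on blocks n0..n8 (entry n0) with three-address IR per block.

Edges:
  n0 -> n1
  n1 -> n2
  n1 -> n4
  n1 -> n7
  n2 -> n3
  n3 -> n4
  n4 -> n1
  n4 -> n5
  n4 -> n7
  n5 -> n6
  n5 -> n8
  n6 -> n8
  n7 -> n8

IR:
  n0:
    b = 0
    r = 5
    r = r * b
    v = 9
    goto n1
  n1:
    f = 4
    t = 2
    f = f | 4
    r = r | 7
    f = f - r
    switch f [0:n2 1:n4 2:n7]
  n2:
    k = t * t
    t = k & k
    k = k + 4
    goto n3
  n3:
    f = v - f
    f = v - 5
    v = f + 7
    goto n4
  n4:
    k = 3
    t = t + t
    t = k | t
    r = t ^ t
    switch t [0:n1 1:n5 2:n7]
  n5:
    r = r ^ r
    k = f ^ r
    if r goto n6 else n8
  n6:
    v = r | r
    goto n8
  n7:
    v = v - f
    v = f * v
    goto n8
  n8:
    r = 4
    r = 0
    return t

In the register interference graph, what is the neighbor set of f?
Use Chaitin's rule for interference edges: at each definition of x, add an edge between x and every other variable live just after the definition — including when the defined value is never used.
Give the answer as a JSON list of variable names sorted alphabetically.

Answer: ["k", "r", "t", "v"]

Working:
def/use:
  n0: def={b,r,v} ue=∅
  n1: def={f,r,t} ue={r}
  n2: def={k,t} ue={t}
  n3: def={f,v} ue={f,v}
  n4: def={k,r,t} ue={t}
  n5: def={k,r} ue={f,r}
  n6: def={v} ue={r}
  n7: def={v} ue={f,v}
  n8: def={r} ue={t}

Backward fixpoint:
  n0: in=∅ out={r,v}
  n1: in={r,v} out={f,t,v}
  n2: in={f,t,v} out={f,t,v}
  n3: in={f,t,v} out={f,t,v}
  n4: in={f,t,v} out={f,r,t,v}
  n5: in={f,r,t} out={r,t}
  n6: in={r,t} out={t}
  n7: in={f,t,v} out={t}
  n8: in={t} out=∅

Interfere edges:
  b — {r}
  f — {k,r,t,v}
  k — {f,r,t,v}
  r — {b,f,k,t,v}
  t — {f,k,r,v}
  v — {f,k,r,t}

N(f) = ["k", "r", "t", "v"]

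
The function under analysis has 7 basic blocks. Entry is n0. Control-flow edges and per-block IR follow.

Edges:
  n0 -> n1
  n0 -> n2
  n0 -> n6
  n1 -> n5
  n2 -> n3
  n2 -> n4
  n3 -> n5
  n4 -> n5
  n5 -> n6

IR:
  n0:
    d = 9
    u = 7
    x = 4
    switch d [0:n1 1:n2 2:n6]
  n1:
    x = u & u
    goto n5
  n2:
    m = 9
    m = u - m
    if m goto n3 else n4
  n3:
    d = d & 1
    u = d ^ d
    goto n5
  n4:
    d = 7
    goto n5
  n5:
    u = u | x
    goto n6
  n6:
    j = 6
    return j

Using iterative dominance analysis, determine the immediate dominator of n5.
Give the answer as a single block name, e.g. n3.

Answer: n0

Working:
idom tree: n1←n0 n2←n0 n3←n2 n4←n2 n5←n0 n6←n0
Dom∩ at merges:
  n5: preds {n1,n3,n4}: {n0,n1} ∩ {n0,n2,n3} ∩ {n0,n2,n4} = {n0}; idom=n0
  n6: preds {n0,n5}: {n0} ∩ {n0,n5} = {n0}; idom=n0

idom(n5) = n0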